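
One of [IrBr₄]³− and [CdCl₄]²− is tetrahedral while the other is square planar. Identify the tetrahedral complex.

[CdCl₄]²−

For [IrBr₄]³−: Ligand charges: each bromide is −1. With an overall charge of −3 the iridium centre must be in the +1 oxidation state. Ir sits in group 9, so the d-electron count is 9 − 1 = 8. A 5d d⁸ ion has a large crystal-field splitting; square planar leaves the high-energy d_{x²−y²} orbital empty and maximises CFSE. → square planar.
For [CdCl₄]²−: Each chloride is −1; balancing the −2 overall charge requires Cd(II). Cadmium is a group-12 element; Cd(II) is therefore d¹⁰. A d¹⁰ ion has no crystal-field stabilisation preference between square planar and tetrahedral, so four ligands adopt the sterically favoured tetrahedral geometry. → tetrahedral.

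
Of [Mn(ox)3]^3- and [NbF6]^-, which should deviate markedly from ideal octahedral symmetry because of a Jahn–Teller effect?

[Mn(ox)3]^3-

[Mn(ox)3]^3-: Ligand charges: each oxalate is −2. With an overall charge of −3 the manganese centre must be in the +3 oxidation state. Mn sits in group 7, so the d-electron count is 7 − 3 = 4. Oxalate is a weak-field ligand for a first-row metal, so the complex is high-spin. The t₂g³e_g¹ (high-spin) configuration has an unevenly filled e_g set; the Jahn–Teller theorem predicts a tetragonal distortion (typically axial elongation) to lift the degeneracy.
[NbF6]^-: Ligand charges: each fluoride is −1. With an overall charge of −1 the niobium centre must be in the +5 oxidation state. Niobium is a group-5 element; Nb(V) is therefore d⁰. The d⁰ configuration leaves the e_g set evenly filled (or empty) — no strong Jahn–Teller driving force.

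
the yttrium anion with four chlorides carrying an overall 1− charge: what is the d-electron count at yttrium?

Ligand charges: each chloride is −1. With an overall charge of −1 the yttrium centre must be in the +3 oxidation state.
Y sits in group 3, so the d-electron count is 3 − 3 = 0.

d0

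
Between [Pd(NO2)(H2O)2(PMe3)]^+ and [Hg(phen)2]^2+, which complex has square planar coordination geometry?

[Pd(NO2)(H2O)2(PMe3)]^+

For [Pd(NO2)(H2O)2(PMe3)]^+: Ligand charges: each nitro (N-bound nitrite) is −1; water is neutral; trimethylphosphine is neutral. With an overall charge of +1 the palladium centre must be in the +2 oxidation state. Palladium is a group-10 element; Pd(II) is therefore d⁸. A 4d d⁸ ion has a large crystal-field splitting; square planar leaves the high-energy d_{x²−y²} orbital empty and maximises CFSE. → square planar.
For [Hg(phen)2]^2+: 1,10-phenanthroline is neutral; balancing the +2 overall charge requires Hg(II). Mercury is a group-12 element; Hg(II) is therefore d¹⁰. A d¹⁰ ion has no crystal-field stabilisation preference between square planar and tetrahedral, so four ligands adopt the sterically favoured tetrahedral geometry. → tetrahedral.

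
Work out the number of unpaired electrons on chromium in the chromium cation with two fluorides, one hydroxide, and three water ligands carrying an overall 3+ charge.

Summing ligand charges against the +3 overall charge gives an oxidation state of +6 for chromium.
Cr sits in group 6, so the d-electron count is 6 − 6 = 0.
In an octahedral field the d⁰ configuration is t₂g⁰e_g⁰, giving 0 unpaired electrons.

0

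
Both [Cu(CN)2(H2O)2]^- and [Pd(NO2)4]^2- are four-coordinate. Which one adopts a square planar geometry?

For [Cu(CN)2(H2O)2]^-: Summing ligand charges against the −1 overall charge gives an oxidation state of +1 for copper. Copper is a group-11 element; Cu(I) is therefore d¹⁰. A d¹⁰ ion has no crystal-field stabilisation preference between square planar and tetrahedral, so four ligands adopt the sterically favoured tetrahedral geometry. → tetrahedral.
For [Pd(NO2)4]^2-: Summing ligand charges against the −2 overall charge gives an oxidation state of +2 for palladium. Group 10 minus oxidation state 2 gives a d⁸ configuration. A 4d d⁸ ion has a large crystal-field splitting; square planar leaves the high-energy d_{x²−y²} orbital empty and maximises CFSE. → square planar.

[Pd(NO2)4]^2-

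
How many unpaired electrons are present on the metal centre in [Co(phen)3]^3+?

1,10-phenanthroline is neutral; balancing the +3 overall charge requires Co(III).
Group 9 minus oxidation state 3 gives a d⁶ configuration.
Counting donor atoms: 3×1,10-phenanthroline (bidentate) → 6 donors. Coordination number = 6.
The spin state decides the count: Co(III) has an exceptionally large octahedral splitting and is low-spin with essentially every ligand except fluoride.
An octahedral low-spin d⁶ ion is t₂g⁶e_g⁰, giving 0 unpaired electrons.

0 unpaired electrons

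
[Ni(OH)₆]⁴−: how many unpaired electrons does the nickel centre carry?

2

Ligand charges: each hydroxide is −1. With an overall charge of −4 the nickel centre must be in the +2 oxidation state.
Nickel is a group-10 element; Ni(II) is therefore d⁸.
In an octahedral field the d⁸ configuration is t₂g⁶e_g² (only one arrangement possible), giving 2 unpaired electrons.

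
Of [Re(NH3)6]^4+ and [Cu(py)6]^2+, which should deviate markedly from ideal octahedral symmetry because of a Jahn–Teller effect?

[Re(NH3)6]^4+: Ammonia is neutral; balancing the +4 overall charge requires Re(IV). Rhenium is a group-7 element; Re(IV) is therefore d³. The d³ configuration leaves the e_g set evenly filled (or empty) — no strong Jahn–Teller driving force.
[Cu(py)6]^2+: Summing ligand charges against the +2 overall charge gives an oxidation state of +2 for copper. Cu sits in group 11, so the d-electron count is 11 − 2 = 9. The t₂g⁶e_g³ configuration has an unevenly filled e_g set; the Jahn–Teller theorem predicts a tetragonal distortion (typically axial elongation) to lift the degeneracy.

[Cu(py)6]^2+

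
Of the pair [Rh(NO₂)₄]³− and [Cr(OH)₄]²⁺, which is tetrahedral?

For [Rh(NO₂)₄]³−: Summing ligand charges against the −3 overall charge gives an oxidation state of +1 for rhodium. Rhodium is a group-9 element; Rh(I) is therefore d⁸. A 4d d⁸ ion has a large crystal-field splitting; square planar leaves the high-energy d_{x²−y²} orbital empty and maximises CFSE. → square planar.
For [Cr(OH)₄]²⁺: Ligand charges: each hydroxide is −1. With an overall charge of +2 the chromium centre must be in the +6 oxidation state. Group 6 minus oxidation state 6 gives a d⁰ configuration. A d⁰ ion has no crystal-field stabilisation preference between square planar and tetrahedral, so four ligands adopt the sterically favoured tetrahedral geometry. → tetrahedral.

[Cr(OH)₄]²⁺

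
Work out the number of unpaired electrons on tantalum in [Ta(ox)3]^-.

Ligand charges: each oxalate is −2. With an overall charge of −1 the tantalum centre must be in the +5 oxidation state.
Tantalum is a group-5 element; Ta(V) is therefore d⁰.
Counting donor atoms: 3×oxalate (bidentate) → 6 donors. Coordination number = 6.
In an octahedral field the d⁰ configuration is t₂g⁰e_g⁰, giving 0 unpaired electrons.

0 unpaired electrons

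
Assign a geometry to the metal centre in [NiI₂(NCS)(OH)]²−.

Summing ligand charges against the −2 overall charge gives an oxidation state of +2 for nickel.
Group 10 minus oxidation state 2 gives a d⁸ configuration.
Coordination number: 4.
Hydroxide, iodide, and isothiocyanate are weak-field ligands.
With weak-field ligands the CFSE gain from square planar is small, so a 3d d⁸ ion takes the sterically preferred tetrahedral geometry.

tetrahedral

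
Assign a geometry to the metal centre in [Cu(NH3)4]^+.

Ligand charges: ammonia is neutral. With an overall charge of +1 the copper centre must be in the +1 oxidation state.
Cu sits in group 11, so the d-electron count is 11 − 1 = 10.
Coordination number: 4.
A d¹⁰ ion has no crystal-field stabilisation preference between square planar and tetrahedral, so four ligands adopt the sterically favoured tetrahedral geometry.

tetrahedral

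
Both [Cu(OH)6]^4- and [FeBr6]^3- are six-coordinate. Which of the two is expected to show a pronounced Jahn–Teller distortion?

[Cu(OH)6]^4-

[Cu(OH)6]^4-: Each hydroxide is −1; balancing the −4 overall charge requires Cu(II). Group 11 minus oxidation state 2 gives a d⁹ configuration. The t₂g⁶e_g³ configuration has an unevenly filled e_g set; the Jahn–Teller theorem predicts a tetragonal distortion (typically axial elongation) to lift the degeneracy.
[FeBr6]^3-: Ligand charges: each bromide is −1. With an overall charge of −3 the iron centre must be in the +3 oxidation state. Iron is a group-8 element; Fe(III) is therefore d⁵. Bromide is a weak-field ligand for a first-row metal, so the complex is high-spin. The d⁵ configuration leaves the e_g set evenly filled (or empty) — no strong Jahn–Teller driving force.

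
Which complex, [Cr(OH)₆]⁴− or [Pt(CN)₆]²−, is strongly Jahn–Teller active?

[Cr(OH)₆]⁴−

[Cr(OH)₆]⁴−: Each hydroxide is −1; balancing the −4 overall charge requires Cr(II). Chromium is a group-6 element; Cr(II) is therefore d⁴. Hydroxide is a weak-field ligand for a first-row metal, so the complex is high-spin. The t₂g³e_g¹ (high-spin) configuration has an unevenly filled e_g set; the Jahn–Teller theorem predicts a tetragonal distortion (typically axial elongation) to lift the degeneracy.
[Pt(CN)₆]²−: Ligand charges: each cyanide is −1. With an overall charge of −2 the platinum centre must be in the +4 oxidation state. Pt sits in group 10, so the d-electron count is 10 − 4 = 6. A 5d ion has a large Δₒ and is invariably low-spin. The d⁶ configuration leaves the e_g set evenly filled (or empty) — no strong Jahn–Teller driving force.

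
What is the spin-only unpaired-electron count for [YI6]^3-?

0

Each iodide is −1; balancing the −3 overall charge requires Y(III).
Group 3 minus oxidation state 3 gives a d⁰ configuration.
In an octahedral field the d⁰ configuration is t₂g⁰e_g⁰, giving 0 unpaired electrons.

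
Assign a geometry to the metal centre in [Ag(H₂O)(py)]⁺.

linear

Summing ligand charges against the +1 overall charge gives an oxidation state of +1 for silver.
Ag sits in group 11, so the d-electron count is 11 − 1 = 10.
Coordination number: 2.
A d¹⁰ ion with only two ligands adopts a linear arrangement (sp hybridisation; no CFSE preference).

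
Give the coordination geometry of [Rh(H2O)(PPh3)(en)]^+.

Water is neutral; triphenylphosphine is neutral; ethylenediamine is neutral; balancing the +1 overall charge requires Rh(I).
Group 9 minus oxidation state 1 gives a d⁸ configuration.
Counting donor atoms: 1×water (monodentate) → 1 donor; 1×triphenylphosphine (monodentate) → 1 donor; 1×ethylenediamine (bidentate) → 2 donors. Coordination number = 4.
A 4d d⁸ ion has a large crystal-field splitting; square planar leaves the high-energy d_{x²−y²} orbital empty and maximises CFSE.

square planar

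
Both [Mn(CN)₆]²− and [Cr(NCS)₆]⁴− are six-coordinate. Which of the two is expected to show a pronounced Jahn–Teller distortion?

[Cr(NCS)₆]⁴−

[Mn(CN)₆]²−: Ligand charges: each cyanide is −1. With an overall charge of −2 the manganese centre must be in the +4 oxidation state. Mn sits in group 7, so the d-electron count is 7 − 4 = 3. The d³ configuration leaves the e_g set evenly filled (or empty) — no strong Jahn–Teller driving force.
[Cr(NCS)₆]⁴−: Summing ligand charges against the −4 overall charge gives an oxidation state of +2 for chromium. Cr sits in group 6, so the d-electron count is 6 − 2 = 4. Isothiocyanate is a weak-field ligand for a first-row metal, so the complex is high-spin. The t₂g³e_g¹ (high-spin) configuration has an unevenly filled e_g set; the Jahn–Teller theorem predicts a tetragonal distortion (typically axial elongation) to lift the degeneracy.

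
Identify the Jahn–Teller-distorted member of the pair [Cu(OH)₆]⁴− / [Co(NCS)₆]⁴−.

[Cu(OH)₆]⁴−: Ligand charges: each hydroxide is −1. With an overall charge of −4 the copper centre must be in the +2 oxidation state. Copper is a group-11 element; Cu(II) is therefore d⁹. The t₂g⁶e_g³ configuration has an unevenly filled e_g set; the Jahn–Teller theorem predicts a tetragonal distortion (typically axial elongation) to lift the degeneracy.
[Co(NCS)₆]⁴−: Ligand charges: each isothiocyanate is −1. With an overall charge of −4 the cobalt centre must be in the +2 oxidation state. Cobalt is a group-9 element; Co(II) is therefore d⁷. Isothiocyanate is a weak-field ligand for a first-row metal, so the complex is high-spin. The d⁷ configuration leaves the e_g set evenly filled (or empty) — no strong Jahn–Teller driving force.

[Cu(OH)₆]⁴−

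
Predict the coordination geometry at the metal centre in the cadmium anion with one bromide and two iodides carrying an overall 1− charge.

trigonal planar

Summing ligand charges against the −1 overall charge gives an oxidation state of +2 for cadmium.
Cadmium is a group-12 element; Cd(II) is therefore d¹⁰.
Coordination number: 3.
Three ligands around a d¹⁰ centre minimise repulsion in a trigonal-planar arrangement.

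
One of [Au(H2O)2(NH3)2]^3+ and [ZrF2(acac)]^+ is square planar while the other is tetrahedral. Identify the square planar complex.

[Au(H2O)2(NH3)2]^3+

For [Au(H2O)2(NH3)2]^3+: Water is neutral; ammonia is neutral; balancing the +3 overall charge requires Au(III). Au sits in group 11, so the d-electron count is 11 − 3 = 8. A 5d d⁸ ion has a large crystal-field splitting; square planar leaves the high-energy d_{x²−y²} orbital empty and maximises CFSE. → square planar.
For [ZrF2(acac)]^+: Summing ligand charges against the +1 overall charge gives an oxidation state of +4 for zirconium. Zr sits in group 4, so the d-electron count is 4 − 4 = 0. A d⁰ ion has no crystal-field stabilisation preference between square planar and tetrahedral, so four ligands adopt the sterically favoured tetrahedral geometry. → tetrahedral.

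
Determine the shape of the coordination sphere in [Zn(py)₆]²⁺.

octahedral

Pyridine is neutral; balancing the +2 overall charge requires Zn(II).
Zn sits in group 12, so the d-electron count is 12 − 2 = 10.
With 6 monodentate ligands the coordination number is 6.
Six donors around a single metal centre give an octahedral coordination sphere.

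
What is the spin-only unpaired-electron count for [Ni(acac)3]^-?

Summing ligand charges against the −1 overall charge gives an oxidation state of +2 for nickel.
Group 10 minus oxidation state 2 gives a d⁸ configuration.
Counting donor atoms: 3×acetylacetonate (bidentate) → 6 donors. Coordination number = 6.
In an octahedral field the d⁸ configuration is t₂g⁶e_g² (only one arrangement possible), giving 2 unpaired electrons.

2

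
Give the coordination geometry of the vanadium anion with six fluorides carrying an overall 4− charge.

Ligand charges: each fluoride is −1. With an overall charge of −4 the vanadium centre must be in the +2 oxidation state.
V sits in group 5, so the d-electron count is 5 − 2 = 3.
Coordination number: 6.
Six donors around a single metal centre give an octahedral coordination sphere.

octahedral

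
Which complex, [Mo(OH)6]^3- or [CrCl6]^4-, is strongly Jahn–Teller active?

[CrCl6]^4-

[Mo(OH)6]^3-: Ligand charges: each hydroxide is −1. With an overall charge of −3 the molybdenum centre must be in the +3 oxidation state. Molybdenum is a group-6 element; Mo(III) is therefore d³. The d³ configuration leaves the e_g set evenly filled (or empty) — no strong Jahn–Teller driving force.
[CrCl6]^4-: Ligand charges: each chloride is −1. With an overall charge of −4 the chromium centre must be in the +2 oxidation state. Chromium is a group-6 element; Cr(II) is therefore d⁴. Chloride is a weak-field ligand for a first-row metal, so the complex is high-spin. The t₂g³e_g¹ (high-spin) configuration has an unevenly filled e_g set; the Jahn–Teller theorem predicts a tetragonal distortion (typically axial elongation) to lift the degeneracy.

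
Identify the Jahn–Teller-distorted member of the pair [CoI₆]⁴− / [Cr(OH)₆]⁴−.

[Cr(OH)₆]⁴−

[CoI₆]⁴−: Each iodide is −1; balancing the −4 overall charge requires Co(II). Cobalt is a group-9 element; Co(II) is therefore d⁷. Iodide is a weak-field ligand for a first-row metal, so the complex is high-spin. The d⁷ configuration leaves the e_g set evenly filled (or empty) — no strong Jahn–Teller driving force.
[Cr(OH)₆]⁴−: Summing ligand charges against the −4 overall charge gives an oxidation state of +2 for chromium. Cr sits in group 6, so the d-electron count is 6 − 2 = 4. Hydroxide is a weak-field ligand for a first-row metal, so the complex is high-spin. The t₂g³e_g¹ (high-spin) configuration has an unevenly filled e_g set; the Jahn–Teller theorem predicts a tetragonal distortion (typically axial elongation) to lift the degeneracy.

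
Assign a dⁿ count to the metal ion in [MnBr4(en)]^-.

d⁴

Each bromide is −1; ethylenediamine is neutral; balancing the −1 overall charge requires Mn(III).
Mn sits in group 7, so the d-electron count is 7 − 3 = 4.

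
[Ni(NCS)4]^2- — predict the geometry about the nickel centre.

tetrahedral

Ligand charges: each isothiocyanate is −1. With an overall charge of −2 the nickel centre must be in the +2 oxidation state.
Group 10 minus oxidation state 2 gives a d⁸ configuration.
With 4 monodentate ligands the coordination number is 4.
Isothiocyanate is a weak-field ligand.
With weak-field ligands the CFSE gain from square planar is small, so a 3d d⁸ ion takes the sterically preferred tetrahedral geometry.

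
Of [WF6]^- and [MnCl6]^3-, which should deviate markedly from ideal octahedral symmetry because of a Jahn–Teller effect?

[MnCl6]^3-

[WF6]^-: Ligand charges: each fluoride is −1. With an overall charge of −1 the tungsten centre must be in the +5 oxidation state. Tungsten is a group-6 element; W(V) is therefore d¹. The d¹ configuration leaves the e_g set evenly filled (or empty) — no strong Jahn–Teller driving force.
[MnCl6]^3-: Each chloride is −1; balancing the −3 overall charge requires Mn(III). Group 7 minus oxidation state 3 gives a d⁴ configuration. Chloride is a weak-field ligand for a first-row metal, so the complex is high-spin. The t₂g³e_g¹ (high-spin) configuration has an unevenly filled e_g set; the Jahn–Teller theorem predicts a tetragonal distortion (typically axial elongation) to lift the degeneracy.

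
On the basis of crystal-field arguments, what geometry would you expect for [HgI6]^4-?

Summing ligand charges against the −4 overall charge gives an oxidation state of +2 for mercury.
Hg sits in group 12, so the d-electron count is 12 − 2 = 10.
With 6 monodentate ligands the coordination number is 6.
Six donors around a single metal centre give an octahedral coordination sphere.

octahedral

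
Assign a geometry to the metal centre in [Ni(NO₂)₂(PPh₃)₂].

Ligand charges: each nitro (N-bound nitrite) is −1; triphenylphosphine is neutral. With an overall charge of 0 the nickel centre must be in the +2 oxidation state.
Group 10 minus oxidation state 2 gives a d⁸ configuration.
With 4 monodentate ligands the coordination number is 4.
Nitro (N-bound nitrite) and triphenylphosphine are strong-field ligands (high in the spectrochemical series).
A 3d d⁸ ion with strong-field ligands gains enough CFSE to favour square planar over tetrahedral.

square planar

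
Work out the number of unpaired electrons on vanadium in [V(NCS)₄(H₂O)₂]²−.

3 unpaired electrons

Ligand charges: each isothiocyanate is −1; water is neutral. With an overall charge of −2 the vanadium centre must be in the +2 oxidation state.
Vanadium is a group-5 element; V(II) is therefore d³.
In an octahedral field the d³ configuration is t₂g³e_g⁰ (only one arrangement possible), giving 3 unpaired electrons.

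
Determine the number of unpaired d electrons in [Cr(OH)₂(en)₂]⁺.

3

Summing ligand charges against the +1 overall charge gives an oxidation state of +3 for chromium.
Cr sits in group 6, so the d-electron count is 6 − 3 = 3.
Counting donor atoms: 2×hydroxide (monodentate) → 2 donors; 2×ethylenediamine (bidentate) → 4 donors. Coordination number = 6.
In an octahedral field the d³ configuration is t₂g³e_g⁰ (only one arrangement possible), giving 3 unpaired electrons.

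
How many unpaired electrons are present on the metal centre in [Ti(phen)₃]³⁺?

1 unpaired electron

1,10-phenanthroline is neutral; balancing the +3 overall charge requires Ti(III).
Titanium is a group-4 element; Ti(III) is therefore d¹.
Counting donor atoms: 3×1,10-phenanthroline (bidentate) → 6 donors. Coordination number = 6.
In an octahedral field the d¹ configuration is t₂g¹e_g⁰ (only one arrangement possible), giving 1 unpaired electron.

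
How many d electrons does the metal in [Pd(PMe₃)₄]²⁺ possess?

d⁸

Summing ligand charges against the +2 overall charge gives an oxidation state of +2 for palladium.
Group 10 minus oxidation state 2 gives a d⁸ configuration.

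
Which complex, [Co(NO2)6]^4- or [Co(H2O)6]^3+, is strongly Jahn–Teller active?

[Co(NO2)6]^4-: Summing ligand charges against the −4 overall charge gives an oxidation state of +2 for cobalt. Cobalt is a group-9 element; Co(II) is therefore d⁷. Nitro (N-bound nitrite) is a strong-field ligand (high in the spectrochemical series) for a first-row metal, so the complex is low-spin. The t₂g⁶e_g¹ (low-spin) configuration has an unevenly filled e_g set; the Jahn–Teller theorem predicts a tetragonal distortion (typically axial elongation) to lift the degeneracy.
[Co(H2O)6]^3+: Water is neutral; balancing the +3 overall charge requires Co(III). Co sits in group 9, so the d-electron count is 9 − 3 = 6. Co(III) has an exceptionally large octahedral splitting and is low-spin with essentially every ligand except fluoride. The d⁶ configuration leaves the e_g set evenly filled (or empty) — no strong Jahn–Teller driving force.

[Co(NO2)6]^4-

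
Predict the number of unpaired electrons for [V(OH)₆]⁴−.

3

Summing ligand charges against the −4 overall charge gives an oxidation state of +2 for vanadium.
V sits in group 5, so the d-electron count is 5 − 2 = 3.
In an octahedral field the d³ configuration is t₂g³e_g⁰ (only one arrangement possible), giving 3 unpaired electrons.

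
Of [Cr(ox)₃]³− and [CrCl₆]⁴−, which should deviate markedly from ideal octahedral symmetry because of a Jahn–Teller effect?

[Cr(ox)₃]³−: Summing ligand charges against the −3 overall charge gives an oxidation state of +3 for chromium. Group 6 minus oxidation state 3 gives a d³ configuration. The d³ configuration leaves the e_g set evenly filled (or empty) — no strong Jahn–Teller driving force.
[CrCl₆]⁴−: Each chloride is −1; balancing the −4 overall charge requires Cr(II). Chromium is a group-6 element; Cr(II) is therefore d⁴. Chloride is a weak-field ligand for a first-row metal, so the complex is high-spin. The t₂g³e_g¹ (high-spin) configuration has an unevenly filled e_g set; the Jahn–Teller theorem predicts a tetragonal distortion (typically axial elongation) to lift the degeneracy.

[CrCl₆]⁴−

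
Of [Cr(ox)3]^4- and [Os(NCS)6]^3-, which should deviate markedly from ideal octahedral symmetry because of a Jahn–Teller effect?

[Cr(ox)3]^4-: Ligand charges: each oxalate is −2. With an overall charge of −4 the chromium centre must be in the +2 oxidation state. Chromium is a group-6 element; Cr(II) is therefore d⁴. Oxalate is a weak-field ligand for a first-row metal, so the complex is high-spin. The t₂g³e_g¹ (high-spin) configuration has an unevenly filled e_g set; the Jahn–Teller theorem predicts a tetragonal distortion (typically axial elongation) to lift the degeneracy.
[Os(NCS)6]^3-: Ligand charges: each isothiocyanate is −1. With an overall charge of −3 the osmium centre must be in the +3 oxidation state. Os sits in group 8, so the d-electron count is 8 − 3 = 5. A 5d ion has a large Δₒ and is invariably low-spin. The d⁵ configuration leaves the e_g set evenly filled (or empty) — no strong Jahn–Teller driving force.

[Cr(ox)3]^4-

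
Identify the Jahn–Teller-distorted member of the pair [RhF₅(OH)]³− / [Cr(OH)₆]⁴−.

[RhF₅(OH)]³−: Ligand charges: each fluoride is −1; each hydroxide is −1. With an overall charge of −3 the rhodium centre must be in the +3 oxidation state. Group 9 minus oxidation state 3 gives a d⁶ configuration. A 4d ion has a large Δₒ and is invariably low-spin. The d⁶ configuration leaves the e_g set evenly filled (or empty) — no strong Jahn–Teller driving force.
[Cr(OH)₆]⁴−: Each hydroxide is −1; balancing the −4 overall charge requires Cr(II). Group 6 minus oxidation state 2 gives a d⁴ configuration. Hydroxide is a weak-field ligand for a first-row metal, so the complex is high-spin. The t₂g³e_g¹ (high-spin) configuration has an unevenly filled e_g set; the Jahn–Teller theorem predicts a tetragonal distortion (typically axial elongation) to lift the degeneracy.

[Cr(OH)₆]⁴−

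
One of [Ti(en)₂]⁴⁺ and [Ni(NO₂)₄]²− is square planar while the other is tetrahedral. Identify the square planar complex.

[Ni(NO₂)₄]²−

For [Ti(en)₂]⁴⁺: Ethylenediamine is neutral; balancing the +4 overall charge requires Ti(IV). Ti sits in group 4, so the d-electron count is 4 − 4 = 0. A d⁰ ion has no crystal-field stabilisation preference between square planar and tetrahedral, so four ligands adopt the sterically favoured tetrahedral geometry. → tetrahedral.
For [Ni(NO₂)₄]²−: Ligand charges: each nitro (N-bound nitrite) is −1. With an overall charge of −2 the nickel centre must be in the +2 oxidation state. Ni sits in group 10, so the d-electron count is 10 − 2 = 8. Nitro (N-bound nitrite) is a strong-field ligand (high in the spectrochemical series). A 3d d⁸ ion with strong-field ligands gains enough CFSE to favour square planar over tetrahedral. → square planar.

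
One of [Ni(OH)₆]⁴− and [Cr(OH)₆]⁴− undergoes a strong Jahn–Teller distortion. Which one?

[Cr(OH)₆]⁴−

[Ni(OH)₆]⁴−: Summing ligand charges against the −4 overall charge gives an oxidation state of +2 for nickel. Group 10 minus oxidation state 2 gives a d⁸ configuration. The d⁸ configuration leaves the e_g set evenly filled (or empty) — no strong Jahn–Teller driving force.
[Cr(OH)₆]⁴−: Each hydroxide is −1; balancing the −4 overall charge requires Cr(II). Group 6 minus oxidation state 2 gives a d⁴ configuration. Hydroxide is a weak-field ligand for a first-row metal, so the complex is high-spin. The t₂g³e_g¹ (high-spin) configuration has an unevenly filled e_g set; the Jahn–Teller theorem predicts a tetragonal distortion (typically axial elongation) to lift the degeneracy.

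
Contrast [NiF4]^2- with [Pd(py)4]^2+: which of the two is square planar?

For [NiF4]^2-: Summing ligand charges against the −2 overall charge gives an oxidation state of +2 for nickel. Group 10 minus oxidation state 2 gives a d⁸ configuration. Fluoride is a weak-field ligand. With weak-field ligands the CFSE gain from square planar is small, so a 3d d⁸ ion takes the sterically preferred tetrahedral geometry. → tetrahedral.
For [Pd(py)4]^2+: Summing ligand charges against the +2 overall charge gives an oxidation state of +2 for palladium. Pd sits in group 10, so the d-electron count is 10 − 2 = 8. A 4d d⁸ ion has a large crystal-field splitting; square planar leaves the high-energy d_{x²−y²} orbital empty and maximises CFSE. → square planar.

[Pd(py)4]^2+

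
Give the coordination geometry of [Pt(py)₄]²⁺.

square planar

Ligand charges: pyridine is neutral. With an overall charge of +2 the platinum centre must be in the +2 oxidation state.
Platinum is a group-10 element; Pt(II) is therefore d⁸.
With 4 monodentate ligands the coordination number is 4.
A 5d d⁸ ion has a large crystal-field splitting; square planar leaves the high-energy d_{x²−y²} orbital empty and maximises CFSE.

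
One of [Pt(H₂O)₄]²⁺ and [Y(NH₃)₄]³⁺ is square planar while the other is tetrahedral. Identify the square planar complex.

[Pt(H₂O)₄]²⁺

For [Pt(H₂O)₄]²⁺: Ligand charges: water is neutral. With an overall charge of +2 the platinum centre must be in the +2 oxidation state. Group 10 minus oxidation state 2 gives a d⁸ configuration. A 5d d⁸ ion has a large crystal-field splitting; square planar leaves the high-energy d_{x²−y²} orbital empty and maximises CFSE. → square planar.
For [Y(NH₃)₄]³⁺: Summing ligand charges against the +3 overall charge gives an oxidation state of +3 for yttrium. Y sits in group 3, so the d-electron count is 3 − 3 = 0. A d⁰ ion has no crystal-field stabilisation preference between square planar and tetrahedral, so four ligands adopt the sterically favoured tetrahedral geometry. → tetrahedral.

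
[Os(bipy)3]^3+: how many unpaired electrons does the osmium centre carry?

1

2,2′-bipyridine is neutral; balancing the +3 overall charge requires Os(III).
Os sits in group 8, so the d-electron count is 8 − 3 = 5.
Counting donor atoms: 3×2,2′-bipyridine (bidentate) → 6 donors. Coordination number = 6.
The spin state decides the count: a 5d ion has a large Δₒ and is invariably low-spin.
An octahedral low-spin d⁵ ion is t₂g⁵e_g⁰, giving 1 unpaired electron.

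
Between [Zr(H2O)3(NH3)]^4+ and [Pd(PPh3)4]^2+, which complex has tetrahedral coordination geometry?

For [Zr(H2O)3(NH3)]^4+: Summing ligand charges against the +4 overall charge gives an oxidation state of +4 for zirconium. Zr sits in group 4, so the d-electron count is 4 − 4 = 0. A d⁰ ion has no crystal-field stabilisation preference between square planar and tetrahedral, so four ligands adopt the sterically favoured tetrahedral geometry. → tetrahedral.
For [Pd(PPh3)4]^2+: Triphenylphosphine is neutral; balancing the +2 overall charge requires Pd(II). Pd sits in group 10, so the d-electron count is 10 − 2 = 8. A 4d d⁸ ion has a large crystal-field splitting; square planar leaves the high-energy d_{x²−y²} orbital empty and maximises CFSE. → square planar.

[Zr(H2O)3(NH3)]^4+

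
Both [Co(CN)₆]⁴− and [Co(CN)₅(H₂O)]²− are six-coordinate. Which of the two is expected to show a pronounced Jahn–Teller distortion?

[Co(CN)₆]⁴−

[Co(CN)₆]⁴−: Each cyanide is −1; balancing the −4 overall charge requires Co(II). Co sits in group 9, so the d-electron count is 9 − 2 = 7. Cyanide is a strong-field ligand (high in the spectrochemical series) for a first-row metal, so the complex is low-spin. The t₂g⁶e_g¹ (low-spin) configuration has an unevenly filled e_g set; the Jahn–Teller theorem predicts a tetragonal distortion (typically axial elongation) to lift the degeneracy.
[Co(CN)₅(H₂O)]²−: Each cyanide is −1; water is neutral; balancing the −2 overall charge requires Co(III). Co sits in group 9, so the d-electron count is 9 − 3 = 6. Co(III) has an exceptionally large octahedral splitting and is low-spin with essentially every ligand except fluoride. The d⁶ configuration leaves the e_g set evenly filled (or empty) — no strong Jahn–Teller driving force.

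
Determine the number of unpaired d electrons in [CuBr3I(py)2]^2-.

1 unpaired electron

Each bromide is −1; each iodide is −1; pyridine is neutral; balancing the −2 overall charge requires Cu(II).
Group 11 minus oxidation state 2 gives a d⁹ configuration.
In an octahedral field the d⁹ configuration is t₂g⁶e_g³ (only one arrangement possible), giving 1 unpaired electron.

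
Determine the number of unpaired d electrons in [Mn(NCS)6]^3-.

Ligand charges: each isothiocyanate is −1. With an overall charge of −3 the manganese centre must be in the +3 oxidation state.
Group 7 minus oxidation state 3 gives a d⁴ configuration.
The spin state decides the count: Isothiocyanate is a weak-field ligand for a first-row metal, so the complex is high-spin.
An octahedral high-spin d⁴ ion is t₂g³e_g¹, giving 4 unpaired electrons.

4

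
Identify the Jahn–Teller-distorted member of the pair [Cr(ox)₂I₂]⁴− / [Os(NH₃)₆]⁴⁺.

[Cr(ox)₂I₂]⁴−

[Cr(ox)₂I₂]⁴−: Ligand charges: each oxalate is −2; each iodide is −1. With an overall charge of −4 the chromium centre must be in the +2 oxidation state. Group 6 minus oxidation state 2 gives a d⁴ configuration. Iodide and oxalate are weak-field ligands for a first-row metal, so the complex is high-spin. The t₂g³e_g¹ (high-spin) configuration has an unevenly filled e_g set; the Jahn–Teller theorem predicts a tetragonal distortion (typically axial elongation) to lift the degeneracy.
[Os(NH₃)₆]⁴⁺: Ammonia is neutral; balancing the +4 overall charge requires Os(IV). Osmium is a group-8 element; Os(IV) is therefore d⁴. A 5d ion has a large Δₒ and is invariably low-spin. The d⁴ configuration leaves the e_g set evenly filled (or empty) — no strong Jahn–Teller driving force.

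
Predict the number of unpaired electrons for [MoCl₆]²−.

Each chloride is −1; balancing the −2 overall charge requires Mo(IV).
Molybdenum is a group-6 element; Mo(IV) is therefore d².
In an octahedral field the d² configuration is t₂g²e_g⁰ (only one arrangement possible), giving 2 unpaired electrons.

2 unpaired electrons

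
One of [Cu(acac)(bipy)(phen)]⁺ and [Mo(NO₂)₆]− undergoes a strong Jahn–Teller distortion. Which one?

[Cu(acac)(bipy)(phen)]⁺

[Cu(acac)(bipy)(phen)]⁺: Ligand charges: each acetylacetonate is −1; 2,2′-bipyridine is neutral; 1,10-phenanthroline is neutral. With an overall charge of +1 the copper centre must be in the +2 oxidation state. Copper is a group-11 element; Cu(II) is therefore d⁹. The t₂g⁶e_g³ configuration has an unevenly filled e_g set; the Jahn–Teller theorem predicts a tetragonal distortion (typically axial elongation) to lift the degeneracy.
[Mo(NO₂)₆]−: Summing ligand charges against the −1 overall charge gives an oxidation state of +5 for molybdenum. Group 6 minus oxidation state 5 gives a d¹ configuration. The d¹ configuration leaves the e_g set evenly filled (or empty) — no strong Jahn–Teller driving force.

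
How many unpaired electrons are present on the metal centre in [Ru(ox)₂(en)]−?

Each oxalate is −2; ethylenediamine is neutral; balancing the −1 overall charge requires Ru(III).
Ru sits in group 8, so the d-electron count is 8 − 3 = 5.
Counting donor atoms: 2×oxalate (bidentate) → 4 donors; 1×ethylenediamine (bidentate) → 2 donors. Coordination number = 6.
The spin state decides the count: a 4d ion has a large Δₒ and is invariably low-spin.
An octahedral low-spin d⁵ ion is t₂g⁵e_g⁰, giving 1 unpaired electron.

1 unpaired electron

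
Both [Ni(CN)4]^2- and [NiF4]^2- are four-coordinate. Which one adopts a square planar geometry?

[Ni(CN)4]^2-

For [Ni(CN)4]^2-: Each cyanide is −1; balancing the −2 overall charge requires Ni(II). Nickel is a group-10 element; Ni(II) is therefore d⁸. Cyanide is a strong-field ligand (high in the spectrochemical series). A 3d d⁸ ion with strong-field ligands gains enough CFSE to favour square planar over tetrahedral. → square planar.
For [NiF4]^2-: Each fluoride is −1; balancing the −2 overall charge requires Ni(II). Ni sits in group 10, so the d-electron count is 10 − 2 = 8. Fluoride is a weak-field ligand. With weak-field ligands the CFSE gain from square planar is small, so a 3d d⁸ ion takes the sterically preferred tetrahedral geometry. → tetrahedral.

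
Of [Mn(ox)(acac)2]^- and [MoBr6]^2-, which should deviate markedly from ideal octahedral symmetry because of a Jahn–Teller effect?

[Mn(ox)(acac)2]^-: Summing ligand charges against the −1 overall charge gives an oxidation state of +3 for manganese. Mn sits in group 7, so the d-electron count is 7 − 3 = 4. Acetylacetonate and oxalate are weak-field ligands for a first-row metal, so the complex is high-spin. The t₂g³e_g¹ (high-spin) configuration has an unevenly filled e_g set; the Jahn–Teller theorem predicts a tetragonal distortion (typically axial elongation) to lift the degeneracy.
[MoBr6]^2-: Summing ligand charges against the −2 overall charge gives an oxidation state of +4 for molybdenum. Group 6 minus oxidation state 4 gives a d² configuration. The d² configuration leaves the e_g set evenly filled (or empty) — no strong Jahn–Teller driving force.

[Mn(ox)(acac)2]^-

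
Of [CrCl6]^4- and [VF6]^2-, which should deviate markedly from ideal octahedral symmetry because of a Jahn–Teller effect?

[CrCl6]^4-: Summing ligand charges against the −4 overall charge gives an oxidation state of +2 for chromium. Group 6 minus oxidation state 2 gives a d⁴ configuration. Chloride is a weak-field ligand for a first-row metal, so the complex is high-spin. The t₂g³e_g¹ (high-spin) configuration has an unevenly filled e_g set; the Jahn–Teller theorem predicts a tetragonal distortion (typically axial elongation) to lift the degeneracy.
[VF6]^2-: Summing ligand charges against the −2 overall charge gives an oxidation state of +4 for vanadium. V sits in group 5, so the d-electron count is 5 − 4 = 1. The d¹ configuration leaves the e_g set evenly filled (or empty) — no strong Jahn–Teller driving force.

[CrCl6]^4-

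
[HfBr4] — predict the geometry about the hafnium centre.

Ligand charges: each bromide is −1. With an overall charge of 0 the hafnium centre must be in the +4 oxidation state.
Hafnium is a group-4 element; Hf(IV) is therefore d⁰.
Coordination number: 4.
A d⁰ ion has no crystal-field stabilisation preference between square planar and tetrahedral, so four ligands adopt the sterically favoured tetrahedral geometry.

tetrahedral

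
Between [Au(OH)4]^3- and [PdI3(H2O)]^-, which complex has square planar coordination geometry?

For [Au(OH)4]^3-: Each hydroxide is −1; balancing the −3 overall charge requires Au(I). Au sits in group 11, so the d-electron count is 11 − 1 = 10. A d¹⁰ ion has no crystal-field stabilisation preference between square planar and tetrahedral, so four ligands adopt the sterically favoured tetrahedral geometry. → tetrahedral.
For [PdI3(H2O)]^-: Summing ligand charges against the −1 overall charge gives an oxidation state of +2 for palladium. Palladium is a group-10 element; Pd(II) is therefore d⁸. A 4d d⁸ ion has a large crystal-field splitting; square planar leaves the high-energy d_{x²−y²} orbital empty and maximises CFSE. → square planar.

[PdI3(H2O)]^-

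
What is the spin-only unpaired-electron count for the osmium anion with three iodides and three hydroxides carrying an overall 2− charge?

Each iodide is −1; each hydroxide is −1; balancing the −2 overall charge requires Os(IV).
Osmium is a group-8 element; Os(IV) is therefore d⁴.
The spin state decides the count: a 5d ion has a large Δₒ and is invariably low-spin.
An octahedral low-spin d⁴ ion is t₂g⁴e_g⁰, giving 2 unpaired electrons.

2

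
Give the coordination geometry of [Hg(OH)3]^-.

trigonal planar

Ligand charges: each hydroxide is −1. With an overall charge of −1 the mercury centre must be in the +2 oxidation state.
Group 12 minus oxidation state 2 gives a d¹⁰ configuration.
With 3 monodentate ligands the coordination number is 3.
Three ligands around a d¹⁰ centre minimise repulsion in a trigonal-planar arrangement.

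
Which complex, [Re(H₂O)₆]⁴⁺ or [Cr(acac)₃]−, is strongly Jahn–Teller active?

[Cr(acac)₃]−

[Re(H₂O)₆]⁴⁺: Water is neutral; balancing the +4 overall charge requires Re(IV). Re sits in group 7, so the d-electron count is 7 − 4 = 3. The d³ configuration leaves the e_g set evenly filled (or empty) — no strong Jahn–Teller driving force.
[Cr(acac)₃]−: Summing ligand charges against the −1 overall charge gives an oxidation state of +2 for chromium. Chromium is a group-6 element; Cr(II) is therefore d⁴. Acetylacetonate is a weak-field ligand for a first-row metal, so the complex is high-spin. The t₂g³e_g¹ (high-spin) configuration has an unevenly filled e_g set; the Jahn–Teller theorem predicts a tetragonal distortion (typically axial elongation) to lift the degeneracy.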